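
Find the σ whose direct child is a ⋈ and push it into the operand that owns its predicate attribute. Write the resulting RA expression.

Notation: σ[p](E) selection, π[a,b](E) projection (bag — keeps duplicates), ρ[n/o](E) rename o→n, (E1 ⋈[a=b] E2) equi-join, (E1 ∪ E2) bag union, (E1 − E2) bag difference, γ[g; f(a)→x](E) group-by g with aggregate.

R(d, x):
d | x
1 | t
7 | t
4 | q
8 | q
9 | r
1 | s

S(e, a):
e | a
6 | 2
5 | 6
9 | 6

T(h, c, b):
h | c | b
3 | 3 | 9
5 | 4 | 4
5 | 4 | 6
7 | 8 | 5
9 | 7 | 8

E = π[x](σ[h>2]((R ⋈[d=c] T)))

σ filters on h, owned by the right side.
E' = π[x]((R ⋈[d=c] σ[h>2](T)))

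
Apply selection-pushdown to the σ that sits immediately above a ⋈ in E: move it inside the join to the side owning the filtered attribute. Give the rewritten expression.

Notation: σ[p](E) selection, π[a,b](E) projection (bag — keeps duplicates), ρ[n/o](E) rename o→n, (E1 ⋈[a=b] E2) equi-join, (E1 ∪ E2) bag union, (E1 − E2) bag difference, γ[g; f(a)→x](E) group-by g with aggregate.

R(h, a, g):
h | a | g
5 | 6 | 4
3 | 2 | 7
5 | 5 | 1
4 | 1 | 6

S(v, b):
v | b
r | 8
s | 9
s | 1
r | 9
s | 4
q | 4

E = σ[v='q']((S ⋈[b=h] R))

σ filters on v, owned by the left side.
E' = (σ[v='q'](S) ⋈[b=h] R)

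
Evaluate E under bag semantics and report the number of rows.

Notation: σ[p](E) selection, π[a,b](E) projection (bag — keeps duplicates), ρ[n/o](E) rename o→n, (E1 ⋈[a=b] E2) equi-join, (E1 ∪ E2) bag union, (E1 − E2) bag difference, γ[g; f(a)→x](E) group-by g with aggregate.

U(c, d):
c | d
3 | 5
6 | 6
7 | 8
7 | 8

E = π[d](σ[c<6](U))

Per-node cardinality:
  U → 4
  σ[c<6](U) → 1
  π[d](σ[c<6](U)) → 1

|E| = 1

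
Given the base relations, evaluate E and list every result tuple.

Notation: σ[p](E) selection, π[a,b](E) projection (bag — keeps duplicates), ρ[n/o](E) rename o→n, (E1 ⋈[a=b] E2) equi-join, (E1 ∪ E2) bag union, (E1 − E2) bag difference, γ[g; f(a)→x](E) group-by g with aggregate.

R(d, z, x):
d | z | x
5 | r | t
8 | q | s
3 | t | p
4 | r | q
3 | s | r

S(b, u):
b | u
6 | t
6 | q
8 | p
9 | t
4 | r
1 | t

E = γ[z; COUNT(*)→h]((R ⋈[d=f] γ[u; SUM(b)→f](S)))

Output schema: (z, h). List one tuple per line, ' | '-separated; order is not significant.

Per-node cardinality:
  R → 5
  S → 6
  γ[u; SUM(b)→f](S) → 4
  (R ⋈[d=f] γ[u; SUM(b)→f](S)) → 2
  γ[z; COUNT(*)→h]((R ⋈[d=f] γ[u; SUM(b)→f](S))) → 2

== RESULT ==
z | h
q | 1
r | 1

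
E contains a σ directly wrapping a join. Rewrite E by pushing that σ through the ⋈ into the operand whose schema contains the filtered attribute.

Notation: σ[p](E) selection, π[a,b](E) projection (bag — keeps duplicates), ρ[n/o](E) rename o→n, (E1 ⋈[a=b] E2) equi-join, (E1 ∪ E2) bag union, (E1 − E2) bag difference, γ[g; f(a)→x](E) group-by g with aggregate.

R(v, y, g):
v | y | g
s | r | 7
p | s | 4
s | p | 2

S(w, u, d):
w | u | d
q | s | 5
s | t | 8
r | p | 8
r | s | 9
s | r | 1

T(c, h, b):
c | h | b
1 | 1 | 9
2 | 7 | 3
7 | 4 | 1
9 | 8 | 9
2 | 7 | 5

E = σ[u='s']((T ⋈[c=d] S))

σ filters on u, owned by the right side.
E' = (T ⋈[c=d] σ[u='s'](S))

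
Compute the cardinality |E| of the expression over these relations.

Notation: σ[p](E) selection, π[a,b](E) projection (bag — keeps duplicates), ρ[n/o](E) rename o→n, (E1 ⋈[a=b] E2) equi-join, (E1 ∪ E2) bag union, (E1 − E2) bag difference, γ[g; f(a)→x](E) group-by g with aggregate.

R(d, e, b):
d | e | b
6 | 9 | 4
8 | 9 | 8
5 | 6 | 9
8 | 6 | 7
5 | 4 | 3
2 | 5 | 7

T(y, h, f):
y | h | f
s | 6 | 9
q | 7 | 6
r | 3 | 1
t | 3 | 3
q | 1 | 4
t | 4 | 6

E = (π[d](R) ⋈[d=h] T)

Stepwise |·|:
  R → 6
  π[d](R) → 6
  T → 6
  (π[d](R) ⋈[d=h] T) → 1

|E| = 1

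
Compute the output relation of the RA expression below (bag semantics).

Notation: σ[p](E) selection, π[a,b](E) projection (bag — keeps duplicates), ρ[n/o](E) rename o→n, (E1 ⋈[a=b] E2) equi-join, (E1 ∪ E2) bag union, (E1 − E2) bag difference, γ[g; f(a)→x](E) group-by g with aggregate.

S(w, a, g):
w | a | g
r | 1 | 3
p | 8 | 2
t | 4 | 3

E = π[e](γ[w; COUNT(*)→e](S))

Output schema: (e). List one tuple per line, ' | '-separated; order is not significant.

Per-node cardinality:
  S → 3
  γ[w; COUNT(*)→e](S) → 3
  π[e](γ[w; COUNT(*)→e](S)) → 3

== RESULT ==
e
1
1
1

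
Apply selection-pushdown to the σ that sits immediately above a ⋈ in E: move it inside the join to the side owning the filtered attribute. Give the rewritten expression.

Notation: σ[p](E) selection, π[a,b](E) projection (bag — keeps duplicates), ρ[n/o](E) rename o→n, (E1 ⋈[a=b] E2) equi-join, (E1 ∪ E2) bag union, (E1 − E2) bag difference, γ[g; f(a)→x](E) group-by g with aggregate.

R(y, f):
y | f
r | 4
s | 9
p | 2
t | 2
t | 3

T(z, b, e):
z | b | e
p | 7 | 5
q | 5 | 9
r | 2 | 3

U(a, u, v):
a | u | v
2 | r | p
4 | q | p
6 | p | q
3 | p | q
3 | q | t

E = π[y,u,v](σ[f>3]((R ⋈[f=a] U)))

σ filters on f, owned by the left side.
E' = π[y,u,v]((σ[f>3](R) ⋈[f=a] U))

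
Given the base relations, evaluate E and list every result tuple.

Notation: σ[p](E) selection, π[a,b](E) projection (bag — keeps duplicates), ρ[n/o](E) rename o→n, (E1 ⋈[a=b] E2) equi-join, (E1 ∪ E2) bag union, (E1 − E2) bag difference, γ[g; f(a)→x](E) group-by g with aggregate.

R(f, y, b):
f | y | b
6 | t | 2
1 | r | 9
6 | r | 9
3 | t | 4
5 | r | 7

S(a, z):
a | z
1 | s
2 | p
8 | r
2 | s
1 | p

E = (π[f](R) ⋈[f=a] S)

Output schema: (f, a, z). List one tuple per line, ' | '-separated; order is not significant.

Subexpression sizes:
  R → 5
  π[f](R) → 5
  S → 5
  (π[f](R) ⋈[f=a] S) → 2

== RESULT ==
f | a | z
1 | 1 | p
1 | 1 | s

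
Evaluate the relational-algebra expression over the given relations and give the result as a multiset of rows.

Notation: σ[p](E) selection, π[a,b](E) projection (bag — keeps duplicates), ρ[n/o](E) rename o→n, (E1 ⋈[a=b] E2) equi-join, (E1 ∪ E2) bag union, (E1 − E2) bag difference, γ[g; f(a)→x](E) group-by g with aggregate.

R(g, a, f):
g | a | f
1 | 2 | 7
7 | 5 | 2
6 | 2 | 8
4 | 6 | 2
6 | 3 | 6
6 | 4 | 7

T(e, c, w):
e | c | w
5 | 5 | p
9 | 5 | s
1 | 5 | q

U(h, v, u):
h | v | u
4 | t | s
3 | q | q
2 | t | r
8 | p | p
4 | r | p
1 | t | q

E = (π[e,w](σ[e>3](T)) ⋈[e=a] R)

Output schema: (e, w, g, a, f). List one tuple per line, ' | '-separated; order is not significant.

Stepwise |·|:
  T → 3
  σ[e>3](T) → 2
  π[e,w](σ[e>3](T)) → 2
  R → 6
  (π[e,w](σ[e>3](T)) ⋈[e=a] R) → 1

== RESULT ==
e | w | g | a | f
5 | p | 7 | 5 | 2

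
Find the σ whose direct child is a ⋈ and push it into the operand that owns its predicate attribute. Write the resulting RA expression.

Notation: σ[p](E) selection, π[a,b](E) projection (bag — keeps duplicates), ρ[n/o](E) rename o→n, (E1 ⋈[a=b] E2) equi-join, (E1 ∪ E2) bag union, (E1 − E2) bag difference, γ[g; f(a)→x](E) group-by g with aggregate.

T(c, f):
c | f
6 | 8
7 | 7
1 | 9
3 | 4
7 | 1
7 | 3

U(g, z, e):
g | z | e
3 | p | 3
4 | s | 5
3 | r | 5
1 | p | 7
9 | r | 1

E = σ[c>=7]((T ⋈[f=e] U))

σ filters on c, owned by the left side.
E' = (σ[c>=7](T) ⋈[f=e] U)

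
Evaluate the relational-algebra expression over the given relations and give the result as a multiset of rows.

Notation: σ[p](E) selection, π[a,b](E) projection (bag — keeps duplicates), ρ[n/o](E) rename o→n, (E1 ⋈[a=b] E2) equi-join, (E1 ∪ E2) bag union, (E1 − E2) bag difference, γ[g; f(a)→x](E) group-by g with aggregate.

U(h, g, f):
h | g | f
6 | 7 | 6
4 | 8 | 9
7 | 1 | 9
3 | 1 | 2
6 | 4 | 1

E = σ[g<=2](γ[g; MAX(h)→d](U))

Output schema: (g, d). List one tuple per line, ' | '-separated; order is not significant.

Stepwise |·|:
  U → 5
  γ[g; MAX(h)→d](U) → 4
  σ[g<=2](γ[g; MAX(h)→d](U)) → 1

== RESULT ==
g | d
1 | 7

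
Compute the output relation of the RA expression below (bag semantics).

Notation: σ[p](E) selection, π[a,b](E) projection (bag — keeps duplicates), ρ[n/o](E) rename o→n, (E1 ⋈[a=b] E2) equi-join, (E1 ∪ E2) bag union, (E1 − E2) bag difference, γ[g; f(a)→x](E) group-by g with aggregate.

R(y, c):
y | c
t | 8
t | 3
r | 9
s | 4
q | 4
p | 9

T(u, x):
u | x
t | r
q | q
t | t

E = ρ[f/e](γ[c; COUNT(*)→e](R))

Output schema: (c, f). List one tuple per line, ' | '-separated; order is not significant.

Per-node cardinality:
  R → 6
  γ[c; COUNT(*)→e](R) → 4
  ρ[f/e](γ[c; COUNT(*)→e](R)) → 4

== RESULT ==
c | f
3 | 1
4 | 2
8 | 1
9 | 2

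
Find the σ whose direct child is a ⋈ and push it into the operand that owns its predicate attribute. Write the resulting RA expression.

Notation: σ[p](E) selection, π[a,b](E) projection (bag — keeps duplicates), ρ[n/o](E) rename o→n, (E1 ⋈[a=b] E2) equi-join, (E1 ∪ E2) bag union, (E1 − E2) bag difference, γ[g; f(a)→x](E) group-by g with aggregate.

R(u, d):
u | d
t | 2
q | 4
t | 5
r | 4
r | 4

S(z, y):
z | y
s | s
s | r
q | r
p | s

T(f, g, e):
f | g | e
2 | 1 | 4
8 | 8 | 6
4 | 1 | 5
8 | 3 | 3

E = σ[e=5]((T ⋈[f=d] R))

σ filters on e, owned by the left side.
E' = (σ[e=5](T) ⋈[f=d] R)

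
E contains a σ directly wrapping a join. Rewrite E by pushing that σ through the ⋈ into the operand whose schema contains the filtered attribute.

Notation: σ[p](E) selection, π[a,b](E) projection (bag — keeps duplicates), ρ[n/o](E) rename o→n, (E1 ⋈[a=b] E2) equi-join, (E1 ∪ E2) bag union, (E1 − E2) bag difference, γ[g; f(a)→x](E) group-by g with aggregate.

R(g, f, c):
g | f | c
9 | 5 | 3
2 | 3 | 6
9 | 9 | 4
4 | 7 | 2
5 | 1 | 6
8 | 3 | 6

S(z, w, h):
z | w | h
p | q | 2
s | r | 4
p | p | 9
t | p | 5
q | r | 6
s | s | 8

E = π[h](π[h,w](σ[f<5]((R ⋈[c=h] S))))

σ filters on f, owned by the left side.
E' = π[h](π[h,w]((σ[f<5](R) ⋈[c=h] S)))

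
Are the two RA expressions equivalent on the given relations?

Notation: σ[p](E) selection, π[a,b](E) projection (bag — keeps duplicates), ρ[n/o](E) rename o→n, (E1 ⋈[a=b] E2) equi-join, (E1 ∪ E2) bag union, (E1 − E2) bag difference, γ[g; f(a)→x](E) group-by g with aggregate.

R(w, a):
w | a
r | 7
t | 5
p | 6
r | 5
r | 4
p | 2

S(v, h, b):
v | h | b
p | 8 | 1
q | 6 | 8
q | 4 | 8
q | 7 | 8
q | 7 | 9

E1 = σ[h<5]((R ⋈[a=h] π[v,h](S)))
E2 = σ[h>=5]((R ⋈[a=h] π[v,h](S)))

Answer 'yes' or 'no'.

E1 per-node cardinality:
  R → 6
  S → 5
  π[v,h](S) → 5
  (R ⋈[a=h] π[v,h](S)) → 4
  σ[h<5]((R ⋈[a=h] π[v,h](S))) → 1
E2 per-node cardinality:
  R → 6
  S → 5
  π[v,h](S) → 5
  (R ⋈[a=h] π[v,h](S)) → 4
  σ[h>=5]((R ⋈[a=h] π[v,h](S))) → 3

E1 result:
w | a | v | h
r | 4 | q | 4
E2 result:
w | a | v | h
p | 6 | q | 6
r | 7 | q | 7
r | 7 | q | 7
Witness: ('r', 7, 'q', 7) appears 0× in E1 but 2× in E2.

no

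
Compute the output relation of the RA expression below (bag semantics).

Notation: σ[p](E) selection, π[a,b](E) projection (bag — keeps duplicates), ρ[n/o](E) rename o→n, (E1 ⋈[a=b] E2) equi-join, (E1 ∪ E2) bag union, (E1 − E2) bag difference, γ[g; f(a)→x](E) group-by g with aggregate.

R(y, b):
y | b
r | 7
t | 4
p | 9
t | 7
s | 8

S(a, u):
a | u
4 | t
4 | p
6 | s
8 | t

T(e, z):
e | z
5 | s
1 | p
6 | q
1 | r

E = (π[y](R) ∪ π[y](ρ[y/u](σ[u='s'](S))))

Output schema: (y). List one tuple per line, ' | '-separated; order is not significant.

Row counts bottom-up:
  R → 5
  π[y](R) → 5
  S → 4
  σ[u='s'](S) → 1
  ρ[y/u](σ[u='s'](S)) → 1
  π[y](ρ[y/u](σ[u='s'](S))) → 1
  (π[y](R) ∪ π[y](ρ[y/u](σ[u='s'](S)))) → 6

== RESULT ==
y
p
r
s
s
t
t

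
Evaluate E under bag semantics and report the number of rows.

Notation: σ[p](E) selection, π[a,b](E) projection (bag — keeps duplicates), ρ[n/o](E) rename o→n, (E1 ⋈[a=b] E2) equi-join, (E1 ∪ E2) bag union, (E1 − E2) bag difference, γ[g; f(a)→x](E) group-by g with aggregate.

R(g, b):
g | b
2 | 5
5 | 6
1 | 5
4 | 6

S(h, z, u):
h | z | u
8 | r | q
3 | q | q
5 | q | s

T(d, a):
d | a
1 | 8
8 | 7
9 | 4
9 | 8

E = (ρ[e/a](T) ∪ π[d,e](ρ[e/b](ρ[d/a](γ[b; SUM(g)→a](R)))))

Subexpression sizes:
  T → 4
  ρ[e/a](T) → 4
  R → 4
  γ[b; SUM(g)→a](R) → 2
  ρ[d/a](γ[b; SUM(g)→a](R)) → 2
  ρ[e/b](ρ[d/a](γ[b; SUM(g)→a](R))) → 2
  π[d,e](ρ[e/b](ρ[d/a](γ[b; SUM(g)→a](R)))) → 2
  (ρ[e/a](T) ∪ π[d,e](ρ[e/b](ρ[d/a](γ[b; SUM(g)→a](R))))) → 6

|E| = 6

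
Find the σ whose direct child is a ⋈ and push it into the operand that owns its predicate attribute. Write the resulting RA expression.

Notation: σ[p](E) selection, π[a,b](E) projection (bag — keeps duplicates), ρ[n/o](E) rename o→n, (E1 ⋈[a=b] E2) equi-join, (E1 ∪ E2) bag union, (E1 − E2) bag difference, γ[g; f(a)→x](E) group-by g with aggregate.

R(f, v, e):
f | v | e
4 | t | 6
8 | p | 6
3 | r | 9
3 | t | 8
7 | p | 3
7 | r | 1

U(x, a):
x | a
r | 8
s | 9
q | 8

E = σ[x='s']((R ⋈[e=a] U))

σ filters on x, owned by the right side.
E' = (R ⋈[e=a] σ[x='s'](U))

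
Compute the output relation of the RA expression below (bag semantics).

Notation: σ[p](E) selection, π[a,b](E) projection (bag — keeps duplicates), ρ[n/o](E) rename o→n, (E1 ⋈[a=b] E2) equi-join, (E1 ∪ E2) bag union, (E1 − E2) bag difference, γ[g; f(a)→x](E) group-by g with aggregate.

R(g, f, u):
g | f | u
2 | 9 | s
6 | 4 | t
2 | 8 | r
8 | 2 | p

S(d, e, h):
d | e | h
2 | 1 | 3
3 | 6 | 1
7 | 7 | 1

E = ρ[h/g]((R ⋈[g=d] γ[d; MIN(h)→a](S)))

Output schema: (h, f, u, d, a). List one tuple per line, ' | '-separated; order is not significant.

Per-node cardinality:
  R → 4
  S → 3
  γ[d; MIN(h)→a](S) → 3
  (R ⋈[g=d] γ[d; MIN(h)→a](S)) → 2
  ρ[h/g]((R ⋈[g=d] γ[d; MIN(h)→a](S))) → 2

== RESULT ==
h | f | u | d | a
2 | 8 | r | 2 | 3
2 | 9 | s | 2 | 3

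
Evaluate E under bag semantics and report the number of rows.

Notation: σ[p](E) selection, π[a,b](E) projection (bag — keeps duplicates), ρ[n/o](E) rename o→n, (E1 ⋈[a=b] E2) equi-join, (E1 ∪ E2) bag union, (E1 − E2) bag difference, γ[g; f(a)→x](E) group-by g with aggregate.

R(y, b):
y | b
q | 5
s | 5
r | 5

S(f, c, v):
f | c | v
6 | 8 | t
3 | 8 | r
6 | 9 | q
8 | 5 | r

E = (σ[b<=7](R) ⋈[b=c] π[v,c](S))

Subexpression sizes:
  R → 3
  σ[b<=7](R) → 3
  S → 4
  π[v,c](S) → 4
  (σ[b<=7](R) ⋈[b=c] π[v,c](S)) → 3

|E| = 3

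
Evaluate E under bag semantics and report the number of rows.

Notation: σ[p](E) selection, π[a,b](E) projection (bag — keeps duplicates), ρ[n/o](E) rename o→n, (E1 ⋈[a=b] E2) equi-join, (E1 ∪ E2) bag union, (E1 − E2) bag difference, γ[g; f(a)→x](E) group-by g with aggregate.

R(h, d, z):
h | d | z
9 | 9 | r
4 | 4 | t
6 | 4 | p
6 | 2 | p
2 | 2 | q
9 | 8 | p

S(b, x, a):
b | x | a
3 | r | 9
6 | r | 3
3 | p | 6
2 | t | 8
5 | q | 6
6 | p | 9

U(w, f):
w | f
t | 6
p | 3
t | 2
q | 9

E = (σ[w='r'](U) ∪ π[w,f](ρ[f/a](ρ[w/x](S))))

Row counts bottom-up:
  U → 4
  σ[w='r'](U) → 0
  S → 6
  ρ[w/x](S) → 6
  ρ[f/a](ρ[w/x](S)) → 6
  π[w,f](ρ[f/a](ρ[w/x](S))) → 6
  (σ[w='r'](U) ∪ π[w,f](ρ[f/a](ρ[w/x](S)))) → 6

|E| = 6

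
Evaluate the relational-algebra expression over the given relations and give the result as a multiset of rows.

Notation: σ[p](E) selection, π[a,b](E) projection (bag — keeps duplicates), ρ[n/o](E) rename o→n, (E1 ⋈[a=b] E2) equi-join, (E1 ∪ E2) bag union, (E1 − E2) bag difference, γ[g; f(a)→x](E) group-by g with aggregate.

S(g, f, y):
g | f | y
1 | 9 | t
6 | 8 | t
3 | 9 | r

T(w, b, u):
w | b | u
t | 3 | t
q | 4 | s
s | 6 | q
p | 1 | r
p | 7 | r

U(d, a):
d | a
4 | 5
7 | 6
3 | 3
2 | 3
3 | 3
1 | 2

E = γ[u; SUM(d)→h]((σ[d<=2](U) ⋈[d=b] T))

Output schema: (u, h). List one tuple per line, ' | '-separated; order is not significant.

Subexpression sizes:
  U → 6
  σ[d<=2](U) → 2
  T → 5
  (σ[d<=2](U) ⋈[d=b] T) → 1
  γ[u; SUM(d)→h]((σ[d<=2](U) ⋈[d=b] T)) → 1

== RESULT ==
u | h
r | 1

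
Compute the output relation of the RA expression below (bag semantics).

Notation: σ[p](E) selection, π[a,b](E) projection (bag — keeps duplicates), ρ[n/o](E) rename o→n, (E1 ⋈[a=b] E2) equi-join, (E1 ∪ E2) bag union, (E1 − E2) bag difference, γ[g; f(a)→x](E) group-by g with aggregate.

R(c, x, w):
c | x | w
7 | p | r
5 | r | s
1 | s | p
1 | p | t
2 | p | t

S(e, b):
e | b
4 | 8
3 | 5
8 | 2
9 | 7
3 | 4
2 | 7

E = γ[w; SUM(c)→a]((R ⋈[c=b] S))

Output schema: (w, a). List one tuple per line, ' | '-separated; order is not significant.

Per-node cardinality:
  R → 5
  S → 6
  (R ⋈[c=b] S) → 4
  γ[w; SUM(c)→a]((R ⋈[c=b] S)) → 3

== RESULT ==
w | a
r | 14
s | 5
t | 2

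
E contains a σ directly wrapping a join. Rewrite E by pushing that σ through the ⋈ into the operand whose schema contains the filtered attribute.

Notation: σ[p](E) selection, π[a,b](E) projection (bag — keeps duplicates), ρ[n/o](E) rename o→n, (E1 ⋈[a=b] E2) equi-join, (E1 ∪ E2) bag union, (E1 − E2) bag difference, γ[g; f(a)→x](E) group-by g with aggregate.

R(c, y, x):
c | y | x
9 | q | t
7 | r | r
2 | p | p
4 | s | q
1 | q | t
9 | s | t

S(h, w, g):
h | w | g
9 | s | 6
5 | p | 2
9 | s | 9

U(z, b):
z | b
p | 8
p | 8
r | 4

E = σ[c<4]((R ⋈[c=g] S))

σ filters on c, owned by the left side.
E' = (σ[c<4](R) ⋈[c=g] S)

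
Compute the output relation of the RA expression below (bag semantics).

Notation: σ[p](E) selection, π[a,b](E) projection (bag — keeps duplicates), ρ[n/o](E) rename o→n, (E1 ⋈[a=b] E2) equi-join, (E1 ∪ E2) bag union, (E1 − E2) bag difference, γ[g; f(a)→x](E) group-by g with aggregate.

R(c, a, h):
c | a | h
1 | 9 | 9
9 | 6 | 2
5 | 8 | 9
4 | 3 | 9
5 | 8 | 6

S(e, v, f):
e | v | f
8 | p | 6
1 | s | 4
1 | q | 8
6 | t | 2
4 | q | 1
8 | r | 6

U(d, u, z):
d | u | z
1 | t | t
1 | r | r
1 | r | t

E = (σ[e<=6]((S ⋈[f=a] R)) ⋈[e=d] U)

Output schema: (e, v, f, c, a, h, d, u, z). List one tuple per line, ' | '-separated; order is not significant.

Subexpression sizes:
  S → 6
  R → 5
  (S ⋈[f=a] R) → 4
  σ[e<=6]((S ⋈[f=a] R)) → 2
  U → 3
  (σ[e<=6]((S ⋈[f=a] R)) ⋈[e=d] U) → 6

== RESULT ==
e | v | f | c | a | h | d | u | z
1 | q | 8 | 5 | 8 | 6 | 1 | r | r
1 | q | 8 | 5 | 8 | 6 | 1 | r | t
1 | q | 8 | 5 | 8 | 6 | 1 | t | t
1 | q | 8 | 5 | 8 | 9 | 1 | r | r
1 | q | 8 | 5 | 8 | 9 | 1 | r | t
1 | q | 8 | 5 | 8 | 9 | 1 | t | t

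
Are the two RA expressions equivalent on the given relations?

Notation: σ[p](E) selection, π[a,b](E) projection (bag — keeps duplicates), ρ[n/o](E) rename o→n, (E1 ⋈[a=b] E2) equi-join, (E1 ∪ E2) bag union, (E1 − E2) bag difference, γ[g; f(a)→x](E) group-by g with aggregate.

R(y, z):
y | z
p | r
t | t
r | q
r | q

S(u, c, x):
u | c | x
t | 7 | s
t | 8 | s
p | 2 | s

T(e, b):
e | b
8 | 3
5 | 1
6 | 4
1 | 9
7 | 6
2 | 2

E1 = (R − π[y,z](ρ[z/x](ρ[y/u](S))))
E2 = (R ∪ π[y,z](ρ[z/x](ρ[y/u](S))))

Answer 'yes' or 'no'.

E1 subexpression sizes:
  R → 4
  S → 3
  ρ[y/u](S) → 3
  ρ[z/x](ρ[y/u](S)) → 3
  π[y,z](ρ[z/x](ρ[y/u](S))) → 3
  (R − π[y,z](ρ[z/x](ρ[y/u](S)))) → 4
E2 subexpression sizes:
  R → 4
  S → 3
  ρ[y/u](S) → 3
  ρ[z/x](ρ[y/u](S)) → 3
  π[y,z](ρ[z/x](ρ[y/u](S))) → 3
  (R ∪ π[y,z](ρ[z/x](ρ[y/u](S)))) → 7

E1 result:
y | z
p | r
r | q
r | q
t | t
E2 result:
y | z
p | r
p | s
r | q
r | q
t | s
t | s
t | t
Witness: ('p', 's') appears 0× in E1 but 1× in E2.

no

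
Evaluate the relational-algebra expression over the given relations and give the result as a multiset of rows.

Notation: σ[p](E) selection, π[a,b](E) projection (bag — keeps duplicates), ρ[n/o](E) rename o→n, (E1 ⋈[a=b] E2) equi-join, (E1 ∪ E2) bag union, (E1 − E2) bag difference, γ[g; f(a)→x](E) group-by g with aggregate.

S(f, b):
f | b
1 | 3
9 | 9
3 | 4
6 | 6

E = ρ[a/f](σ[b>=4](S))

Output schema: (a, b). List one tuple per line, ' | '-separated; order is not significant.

Row counts bottom-up:
  S → 4
  σ[b>=4](S) → 3
  ρ[a/f](σ[b>=4](S)) → 3

== RESULT ==
a | b
3 | 4
6 | 6
9 | 9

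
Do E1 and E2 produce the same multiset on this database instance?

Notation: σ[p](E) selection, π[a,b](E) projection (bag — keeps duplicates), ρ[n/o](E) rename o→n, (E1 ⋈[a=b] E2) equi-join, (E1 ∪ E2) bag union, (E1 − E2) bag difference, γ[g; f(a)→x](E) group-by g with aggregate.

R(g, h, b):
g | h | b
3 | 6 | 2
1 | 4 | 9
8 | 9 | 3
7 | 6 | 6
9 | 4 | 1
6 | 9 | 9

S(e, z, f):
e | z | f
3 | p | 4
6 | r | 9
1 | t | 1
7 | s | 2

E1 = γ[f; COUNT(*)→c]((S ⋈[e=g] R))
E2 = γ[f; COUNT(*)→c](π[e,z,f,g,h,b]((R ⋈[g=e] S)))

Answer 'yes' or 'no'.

E1 per-node cardinality:
  S → 4
  R → 6
  (S ⋈[e=g] R) → 4
  γ[f; COUNT(*)→c]((S ⋈[e=g] R)) → 4
E2 per-node cardinality:
  R → 6
  S → 4
  (R ⋈[g=e] S) → 4
  π[e,z,f,g,h,b]((R ⋈[g=e] S)) → 4
  γ[f; COUNT(*)→c](π[e,z,f,g,h,b]((R ⋈[g=e] S))) → 4

E1 and E2 produce the same multiset:
f | c
1 | 1
2 | 1
4 | 1
9 | 1

yes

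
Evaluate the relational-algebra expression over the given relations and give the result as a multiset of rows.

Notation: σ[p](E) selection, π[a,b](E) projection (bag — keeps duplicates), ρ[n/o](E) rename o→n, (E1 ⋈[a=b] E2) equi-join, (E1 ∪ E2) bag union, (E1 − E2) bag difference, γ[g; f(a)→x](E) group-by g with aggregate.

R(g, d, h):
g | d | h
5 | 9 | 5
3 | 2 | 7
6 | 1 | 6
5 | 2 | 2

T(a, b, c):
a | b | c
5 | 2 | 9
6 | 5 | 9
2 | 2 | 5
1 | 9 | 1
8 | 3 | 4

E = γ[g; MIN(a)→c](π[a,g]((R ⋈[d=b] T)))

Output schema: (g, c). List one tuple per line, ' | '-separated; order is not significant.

Subexpression sizes:
  R → 4
  T → 5
  (R ⋈[d=b] T) → 5
  π[a,g]((R ⋈[d=b] T)) → 5
  γ[g; MIN(a)→c](π[a,g]((R ⋈[d=b] T))) → 2

== RESULT ==
g | c
3 | 2
5 | 1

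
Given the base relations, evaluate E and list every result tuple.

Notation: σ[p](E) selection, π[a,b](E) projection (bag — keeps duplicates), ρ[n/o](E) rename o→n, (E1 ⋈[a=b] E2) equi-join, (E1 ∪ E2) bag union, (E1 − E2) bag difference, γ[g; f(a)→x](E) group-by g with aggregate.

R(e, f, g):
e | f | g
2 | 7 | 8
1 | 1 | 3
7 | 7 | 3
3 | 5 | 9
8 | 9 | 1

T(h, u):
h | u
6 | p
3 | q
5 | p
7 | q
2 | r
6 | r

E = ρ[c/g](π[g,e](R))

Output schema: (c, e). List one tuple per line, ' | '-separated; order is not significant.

Subexpression sizes:
  R → 5
  π[g,e](R) → 5
  ρ[c/g](π[g,e](R)) → 5

== RESULT ==
c | e
1 | 8
3 | 1
3 | 7
8 | 2
9 | 3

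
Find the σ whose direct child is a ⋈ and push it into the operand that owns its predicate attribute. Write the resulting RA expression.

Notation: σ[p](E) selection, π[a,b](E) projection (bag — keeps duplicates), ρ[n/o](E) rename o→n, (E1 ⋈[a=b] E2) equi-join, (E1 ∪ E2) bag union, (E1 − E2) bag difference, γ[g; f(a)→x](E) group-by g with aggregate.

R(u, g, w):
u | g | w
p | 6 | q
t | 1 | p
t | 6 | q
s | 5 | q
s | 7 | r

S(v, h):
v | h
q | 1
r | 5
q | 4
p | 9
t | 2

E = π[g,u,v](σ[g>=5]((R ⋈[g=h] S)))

σ filters on g, owned by the left side.
E' = π[g,u,v]((σ[g>=5](R) ⋈[g=h] S))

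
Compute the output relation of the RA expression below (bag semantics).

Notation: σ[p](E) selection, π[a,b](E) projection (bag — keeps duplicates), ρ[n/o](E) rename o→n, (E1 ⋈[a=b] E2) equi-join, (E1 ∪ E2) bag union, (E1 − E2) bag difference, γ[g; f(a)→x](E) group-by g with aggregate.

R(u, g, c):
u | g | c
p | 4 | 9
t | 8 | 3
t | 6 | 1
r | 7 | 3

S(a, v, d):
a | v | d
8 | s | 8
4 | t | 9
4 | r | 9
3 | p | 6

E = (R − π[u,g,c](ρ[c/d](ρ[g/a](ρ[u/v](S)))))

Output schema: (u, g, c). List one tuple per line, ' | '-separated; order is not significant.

Row counts bottom-up:
  R → 4
  S → 4
  ρ[u/v](S) → 4
  ρ[g/a](ρ[u/v](S)) → 4
  ρ[c/d](ρ[g/a](ρ[u/v](S))) → 4
  π[u,g,c](ρ[c/d](ρ[g/a](ρ[u/v](S)))) → 4
  (R − π[u,g,c](ρ[c/d](ρ[g/a](ρ[u/v](S))))) → 4

== RESULT ==
u | g | c
p | 4 | 9
r | 7 | 3
t | 6 | 1
t | 8 | 3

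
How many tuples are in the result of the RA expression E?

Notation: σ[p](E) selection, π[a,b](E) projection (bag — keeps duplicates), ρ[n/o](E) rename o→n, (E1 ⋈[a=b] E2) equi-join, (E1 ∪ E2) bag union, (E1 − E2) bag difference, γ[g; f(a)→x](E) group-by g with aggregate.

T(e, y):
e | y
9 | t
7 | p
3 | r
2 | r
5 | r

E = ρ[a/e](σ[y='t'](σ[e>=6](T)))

Stepwise |·|:
  T → 5
  σ[e>=6](T) → 2
  σ[y='t'](σ[e>=6](T)) → 1
  ρ[a/e](σ[y='t'](σ[e>=6](T))) → 1

|E| = 1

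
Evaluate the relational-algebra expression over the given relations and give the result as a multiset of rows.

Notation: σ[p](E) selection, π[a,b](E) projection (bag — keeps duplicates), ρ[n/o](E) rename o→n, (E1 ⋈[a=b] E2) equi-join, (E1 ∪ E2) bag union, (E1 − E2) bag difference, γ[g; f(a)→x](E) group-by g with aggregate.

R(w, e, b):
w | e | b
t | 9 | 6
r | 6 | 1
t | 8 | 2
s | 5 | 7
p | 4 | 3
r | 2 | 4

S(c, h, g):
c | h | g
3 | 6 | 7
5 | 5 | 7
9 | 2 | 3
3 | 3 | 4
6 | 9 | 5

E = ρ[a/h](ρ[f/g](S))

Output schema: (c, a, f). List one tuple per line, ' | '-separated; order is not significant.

Per-node cardinality:
  S → 5
  ρ[f/g](S) → 5
  ρ[a/h](ρ[f/g](S)) → 5

== RESULT ==
c | a | f
3 | 3 | 4
3 | 6 | 7
5 | 5 | 7
6 | 9 | 5
9 | 2 | 3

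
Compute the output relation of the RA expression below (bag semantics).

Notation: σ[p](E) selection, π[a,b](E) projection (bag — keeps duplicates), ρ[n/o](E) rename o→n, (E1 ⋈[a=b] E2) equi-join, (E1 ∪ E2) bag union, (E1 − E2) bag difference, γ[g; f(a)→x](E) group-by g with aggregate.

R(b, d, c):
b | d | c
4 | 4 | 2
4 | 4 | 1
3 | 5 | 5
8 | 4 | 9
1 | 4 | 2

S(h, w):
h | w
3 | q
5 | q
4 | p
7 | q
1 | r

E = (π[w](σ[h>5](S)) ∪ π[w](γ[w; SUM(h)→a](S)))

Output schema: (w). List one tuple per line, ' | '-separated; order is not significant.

Row counts bottom-up:
  S → 5
  σ[h>5](S) → 1
  π[w](σ[h>5](S)) → 1
  S → 5
  γ[w; SUM(h)→a](S) → 3
  π[w](γ[w; SUM(h)→a](S)) → 3
  (π[w](σ[h>5](S)) ∪ π[w](γ[w; SUM(h)→a](S))) → 4

== RESULT ==
w
p
q
q
r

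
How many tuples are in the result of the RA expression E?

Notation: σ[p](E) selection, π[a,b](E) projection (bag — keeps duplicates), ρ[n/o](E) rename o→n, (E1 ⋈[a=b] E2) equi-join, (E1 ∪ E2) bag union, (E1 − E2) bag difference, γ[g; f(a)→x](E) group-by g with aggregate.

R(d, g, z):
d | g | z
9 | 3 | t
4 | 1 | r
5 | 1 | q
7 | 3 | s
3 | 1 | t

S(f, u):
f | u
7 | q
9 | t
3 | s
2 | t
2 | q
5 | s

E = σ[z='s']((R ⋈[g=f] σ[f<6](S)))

Subexpression sizes:
  R → 5
  S → 6
  σ[f<6](S) → 4
  (R ⋈[g=f] σ[f<6](S)) → 2
  σ[z='s']((R ⋈[g=f] σ[f<6](S))) → 1

|E| = 1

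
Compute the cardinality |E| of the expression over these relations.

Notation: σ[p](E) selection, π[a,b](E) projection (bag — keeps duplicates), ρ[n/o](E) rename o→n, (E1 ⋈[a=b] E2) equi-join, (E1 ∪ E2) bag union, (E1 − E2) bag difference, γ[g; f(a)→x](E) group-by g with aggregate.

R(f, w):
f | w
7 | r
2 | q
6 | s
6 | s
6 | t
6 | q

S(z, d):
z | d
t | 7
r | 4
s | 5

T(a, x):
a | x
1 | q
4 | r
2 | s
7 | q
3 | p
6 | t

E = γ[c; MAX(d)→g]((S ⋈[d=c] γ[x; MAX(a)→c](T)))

Stepwise |·|:
  S → 3
  T → 6
  γ[x; MAX(a)→c](T) → 5
  (S ⋈[d=c] γ[x; MAX(a)→c](T)) → 2
  γ[c; MAX(d)→g]((S ⋈[d=c] γ[x; MAX(a)→c](T))) → 2

|E| = 2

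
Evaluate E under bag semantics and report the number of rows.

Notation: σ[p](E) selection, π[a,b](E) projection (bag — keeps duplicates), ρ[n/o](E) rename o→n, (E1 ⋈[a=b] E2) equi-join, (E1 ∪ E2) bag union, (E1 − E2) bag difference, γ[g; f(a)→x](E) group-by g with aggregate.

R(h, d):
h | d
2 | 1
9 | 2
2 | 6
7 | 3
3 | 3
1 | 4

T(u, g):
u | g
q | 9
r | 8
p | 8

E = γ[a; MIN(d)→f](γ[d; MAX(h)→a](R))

Per-node cardinality:
  R → 6
  γ[d; MAX(h)→a](R) → 5
  γ[a; MIN(d)→f](γ[d; MAX(h)→a](R)) → 4

|E| = 4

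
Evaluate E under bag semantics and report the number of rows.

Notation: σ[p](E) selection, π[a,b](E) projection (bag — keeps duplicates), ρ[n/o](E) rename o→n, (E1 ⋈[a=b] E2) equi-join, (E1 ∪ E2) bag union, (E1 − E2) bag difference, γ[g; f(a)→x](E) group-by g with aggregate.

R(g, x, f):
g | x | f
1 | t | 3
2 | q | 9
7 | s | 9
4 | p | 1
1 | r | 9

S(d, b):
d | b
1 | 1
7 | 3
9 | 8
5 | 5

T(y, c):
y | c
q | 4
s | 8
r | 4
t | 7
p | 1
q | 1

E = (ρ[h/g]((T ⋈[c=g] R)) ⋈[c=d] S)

Row counts bottom-up:
  T → 6
  R → 5
  (T ⋈[c=g] R) → 7
  ρ[h/g]((T ⋈[c=g] R)) → 7
  S → 4
  (ρ[h/g]((T ⋈[c=g] R)) ⋈[c=d] S) → 5

|E| = 5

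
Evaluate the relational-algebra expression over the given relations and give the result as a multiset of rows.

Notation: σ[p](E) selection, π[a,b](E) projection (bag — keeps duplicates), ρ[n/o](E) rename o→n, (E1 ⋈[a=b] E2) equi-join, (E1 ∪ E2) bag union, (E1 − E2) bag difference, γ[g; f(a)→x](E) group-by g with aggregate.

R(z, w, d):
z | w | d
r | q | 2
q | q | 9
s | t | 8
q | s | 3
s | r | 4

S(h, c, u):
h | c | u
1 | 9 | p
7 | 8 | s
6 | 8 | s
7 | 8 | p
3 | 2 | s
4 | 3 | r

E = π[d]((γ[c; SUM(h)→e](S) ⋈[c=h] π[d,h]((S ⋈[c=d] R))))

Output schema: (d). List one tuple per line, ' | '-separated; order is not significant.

Subexpression sizes:
  S → 6
  γ[c; SUM(h)→e](S) → 4
  S → 6
  R → 5
  (S ⋈[c=d] R) → 6
  π[d,h]((S ⋈[c=d] R)) → 6
  (γ[c; SUM(h)→e](S) ⋈[c=h] π[d,h]((S ⋈[c=d] R))) → 1
  π[d]((γ[c; SUM(h)→e](S) ⋈[c=h] π[d,h]((S ⋈[c=d] R)))) → 1

== RESULT ==
d
2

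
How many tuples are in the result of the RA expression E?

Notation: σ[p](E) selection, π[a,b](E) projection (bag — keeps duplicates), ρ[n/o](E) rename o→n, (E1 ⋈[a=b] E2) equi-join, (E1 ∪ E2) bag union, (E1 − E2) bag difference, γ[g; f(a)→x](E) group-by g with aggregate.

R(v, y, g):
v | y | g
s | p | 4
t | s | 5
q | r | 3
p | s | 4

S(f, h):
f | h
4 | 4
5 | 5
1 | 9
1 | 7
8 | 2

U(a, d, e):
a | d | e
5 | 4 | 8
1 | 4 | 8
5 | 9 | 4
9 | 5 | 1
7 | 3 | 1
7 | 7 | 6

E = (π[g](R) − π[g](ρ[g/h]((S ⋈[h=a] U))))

Row counts bottom-up:
  R → 4
  π[g](R) → 4
  S → 5
  U → 6
  (S ⋈[h=a] U) → 5
  ρ[g/h]((S ⋈[h=a] U)) → 5
  π[g](ρ[g/h]((S ⋈[h=a] U))) → 5
  (π[g](R) − π[g](ρ[g/h]((S ⋈[h=a] U)))) → 3

|E| = 3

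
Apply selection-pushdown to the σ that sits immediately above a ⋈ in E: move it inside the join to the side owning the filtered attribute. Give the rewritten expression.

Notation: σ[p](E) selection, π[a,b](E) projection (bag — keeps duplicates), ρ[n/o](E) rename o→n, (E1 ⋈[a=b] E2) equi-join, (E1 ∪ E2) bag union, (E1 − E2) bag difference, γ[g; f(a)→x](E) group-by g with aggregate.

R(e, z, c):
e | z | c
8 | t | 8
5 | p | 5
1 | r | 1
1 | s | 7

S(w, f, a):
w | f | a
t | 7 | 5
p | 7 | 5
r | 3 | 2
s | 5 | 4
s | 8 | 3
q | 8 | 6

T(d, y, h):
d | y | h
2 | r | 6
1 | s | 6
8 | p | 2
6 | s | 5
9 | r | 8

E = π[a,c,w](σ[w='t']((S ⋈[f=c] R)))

σ filters on w, owned by the left side.
E' = π[a,c,w]((σ[w='t'](S) ⋈[f=c] R))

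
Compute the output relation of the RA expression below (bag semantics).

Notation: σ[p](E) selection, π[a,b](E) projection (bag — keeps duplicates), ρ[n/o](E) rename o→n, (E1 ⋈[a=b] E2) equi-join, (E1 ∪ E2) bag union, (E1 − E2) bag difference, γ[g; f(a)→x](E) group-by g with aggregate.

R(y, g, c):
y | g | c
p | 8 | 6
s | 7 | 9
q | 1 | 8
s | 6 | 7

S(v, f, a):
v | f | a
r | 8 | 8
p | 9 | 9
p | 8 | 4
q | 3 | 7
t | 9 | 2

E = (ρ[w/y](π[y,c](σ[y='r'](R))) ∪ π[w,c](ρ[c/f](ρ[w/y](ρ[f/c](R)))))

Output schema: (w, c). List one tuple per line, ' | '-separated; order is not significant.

Per-node cardinality:
  R → 4
  σ[y='r'](R) → 0
  π[y,c](σ[y='r'](R)) → 0
  ρ[w/y](π[y,c](σ[y='r'](R))) → 0
  R → 4
  ρ[f/c](R) → 4
  ρ[w/y](ρ[f/c](R)) → 4
  ρ[c/f](ρ[w/y](ρ[f/c](R))) → 4
  π[w,c](ρ[c/f](ρ[w/y](ρ[f/c](R)))) → 4
  (ρ[w/y](π[y,c](σ[y='r'](R))) ∪ π[w,c](ρ[c/f](ρ[w/y](ρ[f/c](R))))) → 4

== RESULT ==
w | c
p | 6
q | 8
s | 7
s | 9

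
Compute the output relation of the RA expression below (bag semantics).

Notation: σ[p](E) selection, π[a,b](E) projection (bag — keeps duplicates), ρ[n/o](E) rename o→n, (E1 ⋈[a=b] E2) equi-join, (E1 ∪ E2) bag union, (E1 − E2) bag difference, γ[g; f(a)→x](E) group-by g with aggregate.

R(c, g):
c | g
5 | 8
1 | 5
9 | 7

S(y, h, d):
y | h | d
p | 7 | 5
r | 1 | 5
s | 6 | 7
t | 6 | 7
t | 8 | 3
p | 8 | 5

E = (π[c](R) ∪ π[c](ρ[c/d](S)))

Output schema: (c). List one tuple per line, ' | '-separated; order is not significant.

Stepwise |·|:
  R → 3
  π[c](R) → 3
  S → 6
  ρ[c/d](S) → 6
  π[c](ρ[c/d](S)) → 6
  (π[c](R) ∪ π[c](ρ[c/d](S))) → 9

== RESULT ==
c
1
3
5
5
5
5
7
7
9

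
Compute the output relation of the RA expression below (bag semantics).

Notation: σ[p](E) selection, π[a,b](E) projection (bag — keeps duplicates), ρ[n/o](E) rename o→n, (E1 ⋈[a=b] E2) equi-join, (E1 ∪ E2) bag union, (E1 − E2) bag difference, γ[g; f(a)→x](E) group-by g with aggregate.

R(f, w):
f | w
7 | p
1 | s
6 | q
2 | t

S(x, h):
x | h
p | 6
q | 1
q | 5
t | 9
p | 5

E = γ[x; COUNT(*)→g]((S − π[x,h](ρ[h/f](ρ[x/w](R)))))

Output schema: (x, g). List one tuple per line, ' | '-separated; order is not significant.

Per-node cardinality:
  S → 5
  R → 4
  ρ[x/w](R) → 4
  ρ[h/f](ρ[x/w](R)) → 4
  π[x,h](ρ[h/f](ρ[x/w](R))) → 4
  (S − π[x,h](ρ[h/f](ρ[x/w](R)))) → 5
  γ[x; COUNT(*)→g]((S − π[x,h](ρ[h/f](ρ[x/w](R))))) → 3

== RESULT ==
x | g
p | 2
q | 2
t | 1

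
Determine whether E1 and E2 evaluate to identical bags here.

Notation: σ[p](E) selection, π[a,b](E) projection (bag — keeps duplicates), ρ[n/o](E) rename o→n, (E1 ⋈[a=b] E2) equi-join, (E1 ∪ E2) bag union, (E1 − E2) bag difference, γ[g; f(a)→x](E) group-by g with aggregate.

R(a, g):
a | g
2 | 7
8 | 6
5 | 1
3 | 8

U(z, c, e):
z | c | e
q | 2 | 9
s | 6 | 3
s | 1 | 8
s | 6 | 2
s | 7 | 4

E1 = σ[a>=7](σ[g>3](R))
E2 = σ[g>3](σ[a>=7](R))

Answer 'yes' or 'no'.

E1 stepwise |·|:
  R → 4
  σ[g>3](R) → 3
  σ[a>=7](σ[g>3](R)) → 1
E2 stepwise |·|:
  R → 4
  σ[a>=7](R) → 1
  σ[g>3](σ[a>=7](R)) → 1

E1 and E2 produce the same multiset:
a | g
8 | 6

yes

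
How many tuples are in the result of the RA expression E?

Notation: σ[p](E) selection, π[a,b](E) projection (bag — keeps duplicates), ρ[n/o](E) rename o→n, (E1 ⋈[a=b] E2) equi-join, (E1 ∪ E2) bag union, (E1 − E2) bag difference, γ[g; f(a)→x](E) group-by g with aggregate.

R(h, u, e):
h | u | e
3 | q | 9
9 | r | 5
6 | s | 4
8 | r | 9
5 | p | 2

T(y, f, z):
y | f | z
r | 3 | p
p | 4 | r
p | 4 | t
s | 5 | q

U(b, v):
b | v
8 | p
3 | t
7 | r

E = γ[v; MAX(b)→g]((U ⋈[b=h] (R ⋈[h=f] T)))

Subexpression sizes:
  U → 3
  R → 5
  T → 4
  (R ⋈[h=f] T) → 2
  (U ⋈[b=h] (R ⋈[h=f] T)) → 1
  γ[v; MAX(b)→g]((U ⋈[b=h] (R ⋈[h=f] T))) → 1

|E| = 1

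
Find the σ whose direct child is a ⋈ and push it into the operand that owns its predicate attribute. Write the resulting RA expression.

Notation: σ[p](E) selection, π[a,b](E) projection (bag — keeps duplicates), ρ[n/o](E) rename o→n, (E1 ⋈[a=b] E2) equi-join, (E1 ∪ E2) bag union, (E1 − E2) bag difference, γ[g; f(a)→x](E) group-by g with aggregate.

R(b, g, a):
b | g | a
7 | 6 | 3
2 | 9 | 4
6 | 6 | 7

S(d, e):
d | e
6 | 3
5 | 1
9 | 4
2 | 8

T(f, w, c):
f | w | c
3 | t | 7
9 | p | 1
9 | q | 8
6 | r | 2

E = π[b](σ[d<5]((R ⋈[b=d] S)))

σ filters on d, owned by the right side.
E' = π[b]((R ⋈[b=d] σ[d<5](S)))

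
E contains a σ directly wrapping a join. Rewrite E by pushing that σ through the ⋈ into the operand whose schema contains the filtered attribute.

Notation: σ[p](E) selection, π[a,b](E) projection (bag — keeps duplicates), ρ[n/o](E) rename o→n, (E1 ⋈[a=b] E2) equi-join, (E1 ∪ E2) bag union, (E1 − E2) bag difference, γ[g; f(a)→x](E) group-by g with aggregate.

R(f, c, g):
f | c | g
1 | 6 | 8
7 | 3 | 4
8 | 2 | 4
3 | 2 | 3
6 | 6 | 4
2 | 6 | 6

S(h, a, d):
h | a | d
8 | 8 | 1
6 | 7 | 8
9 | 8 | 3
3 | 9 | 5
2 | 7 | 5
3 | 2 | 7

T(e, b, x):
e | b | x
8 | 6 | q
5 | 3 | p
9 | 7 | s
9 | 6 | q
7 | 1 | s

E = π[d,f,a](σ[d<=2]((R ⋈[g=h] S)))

σ filters on d, owned by the right side.
E' = π[d,f,a]((R ⋈[g=h] σ[d<=2](S)))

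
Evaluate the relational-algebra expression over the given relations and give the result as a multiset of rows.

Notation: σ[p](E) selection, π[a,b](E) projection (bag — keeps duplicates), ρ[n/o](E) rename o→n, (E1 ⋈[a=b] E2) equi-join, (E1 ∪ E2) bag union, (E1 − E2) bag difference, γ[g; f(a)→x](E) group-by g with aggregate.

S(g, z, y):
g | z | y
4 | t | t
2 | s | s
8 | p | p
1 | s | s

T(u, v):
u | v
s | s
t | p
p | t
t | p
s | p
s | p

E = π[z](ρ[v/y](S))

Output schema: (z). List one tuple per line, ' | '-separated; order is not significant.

Per-node cardinality:
  S → 4
  ρ[v/y](S) → 4
  π[z](ρ[v/y](S)) → 4

== RESULT ==
z
p
s
s
t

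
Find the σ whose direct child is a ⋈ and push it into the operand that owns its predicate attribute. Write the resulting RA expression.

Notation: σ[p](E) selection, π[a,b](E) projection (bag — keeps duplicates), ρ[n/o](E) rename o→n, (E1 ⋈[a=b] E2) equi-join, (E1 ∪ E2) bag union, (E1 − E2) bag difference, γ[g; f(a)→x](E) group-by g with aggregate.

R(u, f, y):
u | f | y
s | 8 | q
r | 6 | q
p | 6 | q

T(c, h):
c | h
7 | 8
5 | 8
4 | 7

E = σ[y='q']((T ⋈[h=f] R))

σ filters on y, owned by the right side.
E' = (T ⋈[h=f] σ[y='q'](R))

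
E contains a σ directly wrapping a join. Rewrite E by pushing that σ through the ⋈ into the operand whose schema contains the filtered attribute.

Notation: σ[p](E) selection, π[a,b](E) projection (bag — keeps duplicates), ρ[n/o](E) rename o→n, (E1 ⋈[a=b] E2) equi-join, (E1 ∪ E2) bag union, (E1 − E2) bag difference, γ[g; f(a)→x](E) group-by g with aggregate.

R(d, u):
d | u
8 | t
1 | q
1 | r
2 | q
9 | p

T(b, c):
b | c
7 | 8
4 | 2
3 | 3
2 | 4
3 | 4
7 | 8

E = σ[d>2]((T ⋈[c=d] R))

σ filters on d, owned by the right side.
E' = (T ⋈[c=d] σ[d>2](R))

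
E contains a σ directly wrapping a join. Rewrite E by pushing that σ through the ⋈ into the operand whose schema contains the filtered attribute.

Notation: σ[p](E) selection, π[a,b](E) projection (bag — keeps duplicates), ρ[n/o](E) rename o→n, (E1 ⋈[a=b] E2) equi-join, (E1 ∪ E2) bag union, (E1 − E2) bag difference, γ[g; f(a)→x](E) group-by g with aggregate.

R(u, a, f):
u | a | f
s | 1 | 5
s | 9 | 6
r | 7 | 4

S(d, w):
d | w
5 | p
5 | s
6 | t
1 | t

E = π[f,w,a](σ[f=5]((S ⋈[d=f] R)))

σ filters on f, owned by the right side.
E' = π[f,w,a]((S ⋈[d=f] σ[f=5](R)))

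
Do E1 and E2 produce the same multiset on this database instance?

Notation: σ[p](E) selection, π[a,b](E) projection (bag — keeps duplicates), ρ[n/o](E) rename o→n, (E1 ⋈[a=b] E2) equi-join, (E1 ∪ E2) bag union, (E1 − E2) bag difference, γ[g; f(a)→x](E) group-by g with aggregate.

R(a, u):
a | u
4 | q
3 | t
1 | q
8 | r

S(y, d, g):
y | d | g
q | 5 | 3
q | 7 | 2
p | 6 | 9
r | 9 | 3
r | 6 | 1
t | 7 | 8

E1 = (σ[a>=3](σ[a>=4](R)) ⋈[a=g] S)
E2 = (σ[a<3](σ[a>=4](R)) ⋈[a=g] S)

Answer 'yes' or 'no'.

E1 row counts bottom-up:
  R → 4
  σ[a>=4](R) → 2
  σ[a>=3](σ[a>=4](R)) → 2
  S → 6
  (σ[a>=3](σ[a>=4](R)) ⋈[a=g] S) → 1
E2 row counts bottom-up:
  R → 4
  σ[a>=4](R) → 2
  σ[a<3](σ[a>=4](R)) → 0
  S → 6
  (σ[a<3](σ[a>=4](R)) ⋈[a=g] S) → 0

E1 result:
a | u | y | d | g
8 | r | t | 7 | 8
E2 result:
a | u | y | d | g
(0 rows)
Witness: (8, 'r', 't', 7, 8) appears 1× in E1 but 0× in E2.

no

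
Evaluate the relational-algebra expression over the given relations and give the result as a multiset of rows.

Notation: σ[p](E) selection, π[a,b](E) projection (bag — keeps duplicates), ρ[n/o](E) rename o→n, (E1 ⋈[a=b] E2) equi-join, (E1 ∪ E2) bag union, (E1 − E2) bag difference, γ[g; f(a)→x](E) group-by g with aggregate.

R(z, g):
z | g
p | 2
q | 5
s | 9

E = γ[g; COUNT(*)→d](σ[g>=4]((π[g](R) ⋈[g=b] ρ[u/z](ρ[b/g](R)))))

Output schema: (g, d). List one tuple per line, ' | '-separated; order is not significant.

Subexpression sizes:
  R → 3
  π[g](R) → 3
  R → 3
  ρ[b/g](R) → 3
  ρ[u/z](ρ[b/g](R)) → 3
  (π[g](R) ⋈[g=b] ρ[u/z](ρ[b/g](R))) → 3
  σ[g>=4]((π[g](R) ⋈[g=b] ρ[u/z](ρ[b/g](R)))) → 2
  γ[g; COUNT(*)→d](σ[g>=4]((π[g](R) ⋈[g=b] ρ[u/z](ρ[b/g](R))))) → 2

== RESULT ==
g | d
5 | 1
9 | 1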